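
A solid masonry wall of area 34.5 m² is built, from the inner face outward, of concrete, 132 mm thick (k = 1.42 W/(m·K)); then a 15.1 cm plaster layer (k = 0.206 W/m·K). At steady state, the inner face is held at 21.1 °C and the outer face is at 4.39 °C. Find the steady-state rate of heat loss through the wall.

Q = 698 W

Resistance network (inner→outer):
  R_concrete = L/(kA) = 0.132/(1.42·34.5) = 0.002694 K/W
  R_plaster = L/(kA) = 0.151/(0.206·34.5) = 0.02125 K/W
ΣR = 0.002694 + 0.02125 = 0.02394 K/W
Q = ΔT/ΣR = (21.1 °C − 4.39 °C)/0.02394 = 698 W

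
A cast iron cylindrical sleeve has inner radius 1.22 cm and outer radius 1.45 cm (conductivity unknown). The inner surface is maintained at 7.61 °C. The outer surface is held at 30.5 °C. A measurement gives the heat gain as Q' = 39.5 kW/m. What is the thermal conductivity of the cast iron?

ΣR = ΔT/Q' = |7.61 − 30.5|/39500 = 5.795×10^-4 m·K/W
ln(r₂/r₁)/(2πk) = 5.795×10^-4 ⇒ k = 0.1727/(2π·5.795×10^-4) = 47.4 W/m·K

k = 47.4 W/m·K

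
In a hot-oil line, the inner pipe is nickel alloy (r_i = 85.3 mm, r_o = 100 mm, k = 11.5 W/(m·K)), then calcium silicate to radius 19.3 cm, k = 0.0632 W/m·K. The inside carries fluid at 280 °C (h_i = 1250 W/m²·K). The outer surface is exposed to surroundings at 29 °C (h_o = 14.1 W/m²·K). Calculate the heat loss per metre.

Q' = 146 W/m

Treat each layer as a resistance in series:
  R'_conv,in = 1/(2πr h) = 1/(2π·0.0853·1250) = 0.001493 m·K/W
  R'_nickel alloy = ln(0.100/0.0853)/(2πk) = 0.1590/(2π·11.5) = 0.002200 m·K/W
  R'_calcium silicate = ln(0.193/0.100)/(2πk) = 0.6575/(2π·0.0632) = 1.656 m·K/W
  R'_conv,out = 1/(2πr h) = 1/(2π·0.193·14.1) = 0.05848 m·K/W
ΣR = 0.001493 + 0.002200 + 1.656 + 0.05848 = 1.718 m·K/W
Q' = ΔT/ΣR = (280 °C − 29 °C)/1.718 = 146 W/m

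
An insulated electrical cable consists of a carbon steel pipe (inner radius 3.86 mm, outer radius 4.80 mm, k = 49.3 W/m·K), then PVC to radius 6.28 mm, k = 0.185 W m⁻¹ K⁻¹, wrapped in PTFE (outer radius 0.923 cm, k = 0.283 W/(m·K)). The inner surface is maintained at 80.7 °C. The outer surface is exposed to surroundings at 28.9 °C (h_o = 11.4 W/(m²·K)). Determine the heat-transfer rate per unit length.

Q' = 26.4 W/m

Treat each layer as a resistance in series:
  R'_carbon steel = ln(0.00480/0.00386)/(2πk) = 0.2179/(2π·49.3) = 7.036×10^-4 m·K/W
  R'_PVC = ln(0.00628/0.00480)/(2πk) = 0.2688/(2π·0.185) = 0.2312 m·K/W
  R'_PTFE = ln(0.00923/0.00628)/(2πk) = 0.3851/(2π·0.283) = 0.2166 m·K/W
  R'_conv,out = 1/(2πr h) = 1/(2π·0.00923·11.4) = 1.513 m·K/W
ΣR = 7.036×10^-4 + 0.2312 + 0.2166 + 1.513 = 1.962 m·K/W
Q' = ΔT/ΣR = (80.7 °C − 28.9 °C)/1.962 = 26.4 W/m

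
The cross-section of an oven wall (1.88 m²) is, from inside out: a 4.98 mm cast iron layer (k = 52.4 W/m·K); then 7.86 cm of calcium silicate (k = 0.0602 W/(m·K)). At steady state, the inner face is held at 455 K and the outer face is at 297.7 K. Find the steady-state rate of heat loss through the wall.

Treat each layer as a resistance in series:
  R_cast iron = L/(kA) = 0.00498/(52.4·1.88) = 5.055×10^-5 K/W
  R_calcium silicate = L/(kA) = 0.0786/(0.0602·1.88) = 0.6945 K/W
ΣR = 5.055×10^-5 + 0.6945 = 0.6946 K/W
Q = ΔT/ΣR = (455 K − 297.7 K)/0.6946 = 226 W

Q = 226 W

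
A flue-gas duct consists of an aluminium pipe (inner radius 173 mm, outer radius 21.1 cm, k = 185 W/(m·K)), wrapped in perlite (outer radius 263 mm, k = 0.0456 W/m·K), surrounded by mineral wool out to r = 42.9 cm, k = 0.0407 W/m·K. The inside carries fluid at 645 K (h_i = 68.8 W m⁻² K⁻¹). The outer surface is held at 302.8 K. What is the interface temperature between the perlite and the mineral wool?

Series thermal resistances, inner to outer:
  R'_conv,in = 1/(2πr h) = 1/(2π·0.173·68.8) = 0.01337 m·K/W
  R'_aluminium = ln(0.211/0.173)/(2πk) = 0.1986/(2π·185) = 1.708×10^-4 m·K/W
  R'_perlite = ln(0.263/0.211)/(2πk) = 0.2203/(2π·0.0456) = 0.7689 m·K/W
  R'_mineral wool = ln(0.429/0.263)/(2πk) = 0.4893/(2π·0.0407) = 1.913 m·K/W
ΣR = 0.01337 + 1.708×10^-4 + 0.7689 + 1.913 = 2.695 m·K/W
Q' = ΔT/ΣR = (645 K − 302.8 K)/2.695 = 127.0 W/m
From the inner boundary to the perlite/mineral wool interface, ΣR_partial = 0.7824 m·K/W.
T_interface = T_in − Q'·ΣR_partial = 645 K − (127.0)(0.7824) = 546 K

T = 546 K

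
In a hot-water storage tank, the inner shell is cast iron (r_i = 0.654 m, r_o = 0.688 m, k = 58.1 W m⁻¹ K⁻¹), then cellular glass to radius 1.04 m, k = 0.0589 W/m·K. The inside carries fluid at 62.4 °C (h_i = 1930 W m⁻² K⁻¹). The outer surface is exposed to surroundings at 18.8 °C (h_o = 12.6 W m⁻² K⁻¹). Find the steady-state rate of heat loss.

Series thermal resistances, inner to outer:
  R_conv,in = 1/(4πr²h) = 1/(4π·0.654²·1930) = 9.640×10^-5 K/W
  R_cast iron = (1/0.654 − 1/0.688)/(4πk) = 0.07556/(4π·58.1) = 1.035×10^-4 K/W
  R_cellular glass = (1/0.688 − 1/1.04)/(4πk) = 0.4919/(4π·0.0589) = 0.6647 K/W
  R_conv,out = 1/(4πr²h) = 1/(4π·1.04²·12.6) = 0.005839 K/W
ΣR = 9.640×10^-5 + 1.035×10^-4 + 0.6647 + 0.005839 = 0.6707 K/W
Q = ΔT/ΣR = (62.4 °C − 18.8 °C)/0.6707 = 65.0 W

Q = 65.0 W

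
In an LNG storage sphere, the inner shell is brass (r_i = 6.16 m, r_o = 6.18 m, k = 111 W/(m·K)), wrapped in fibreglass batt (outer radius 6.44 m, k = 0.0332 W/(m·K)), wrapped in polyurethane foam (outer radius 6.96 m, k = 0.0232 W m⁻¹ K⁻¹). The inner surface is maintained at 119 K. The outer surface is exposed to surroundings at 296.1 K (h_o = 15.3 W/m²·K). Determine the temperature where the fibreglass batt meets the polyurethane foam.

Resistance network (inner→outer):
  R_brass = (1/6.16 − 1/6.18)/(4πk) = 5.254×10^-4/(4π·111) = 3.766×10^-7 K/W
  R_fibreglass batt = (1/6.18 − 1/6.44)/(4πk) = 0.006533/(4π·0.0332) = 0.01566 K/W
  R_polyurethane foam = (1/6.44 − 1/6.96)/(4πk) = 0.01160/(4π·0.0232) = 0.03979 K/W
  R_conv,out = 1/(4πr²h) = 1/(4π·6.96²·15.3) = 1.074×10^-4 K/W
ΣR = 3.766×10^-7 + 0.01566 + 0.03979 + 1.074×10^-4 = 0.05556 K/W
Q = ΔT/ΣR = (119 K − 296.1 K)/0.05556 = -3188 W
From the inner boundary to the fibreglass batt/polyurethane foam interface, ΣR_partial = 0.01566 K/W.
T_interface = T_in − Q·ΣR_partial = 119 K − (-3188)(0.01566) = 169 K

T = 169 K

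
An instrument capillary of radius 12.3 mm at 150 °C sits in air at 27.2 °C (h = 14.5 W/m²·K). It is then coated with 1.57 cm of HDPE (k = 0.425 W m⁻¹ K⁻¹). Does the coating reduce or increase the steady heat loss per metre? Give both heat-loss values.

Critical radius for a cylinder: r_cr = k/h = 0.0293 m = 2.93 cm.
Outer radius after coating: r₂ = 0.0123 + 0.0157 = 0.0280 m.
Since r₁ < r_cr and r₂ ≤ r_cr, the coating moves toward the maximum at r_cr — heat loss rises.
Bare: R = 1/(2πr₁h) = 0.8924 m·K/W; Q = 122.8/0.8924 = 138 W/m.
Coated: R = R_cond + R_conv = 0.7001 m·K/W; Q = 122.8/0.7001 = 175 W/m.

increases: 138 → 175 W/m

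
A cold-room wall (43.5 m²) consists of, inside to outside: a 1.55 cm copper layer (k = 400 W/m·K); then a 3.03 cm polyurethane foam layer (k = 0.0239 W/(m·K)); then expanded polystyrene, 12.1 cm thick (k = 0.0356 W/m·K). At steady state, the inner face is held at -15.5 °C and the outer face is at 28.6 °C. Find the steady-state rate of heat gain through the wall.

Series thermal resistances, inner to outer:
  R_copper = L/(kA) = 0.0155/(400·43.5) = 8.908×10^-7 K/W
  R_polyurethane foam = L/(kA) = 0.0303/(0.0239·43.5) = 0.02914 K/W
  R_expanded polystyrene = L/(kA) = 0.121/(0.0356·43.5) = 0.07814 K/W
ΣR = 8.908×10^-7 + 0.02914 + 0.07814 = 0.1073 K/W
Q = ΔT/ΣR = (-15.5 °C − 28.6 °C)/0.1073 = -411 W
(Negative Q ⇒ heat flows inward; heat gain = 411 W.)

Q = 411 W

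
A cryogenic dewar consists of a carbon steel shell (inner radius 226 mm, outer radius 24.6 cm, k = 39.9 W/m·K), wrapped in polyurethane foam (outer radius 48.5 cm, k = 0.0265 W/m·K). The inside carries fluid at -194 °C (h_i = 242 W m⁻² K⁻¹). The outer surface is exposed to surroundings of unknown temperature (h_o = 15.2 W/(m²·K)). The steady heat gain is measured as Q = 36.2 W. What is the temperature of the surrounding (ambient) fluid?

T_out = 24.8 °C

Sum the resistances:
  R_conv,in = 1/(4πr²h) = 1/(4π·0.226²·242) = 0.006438 K/W
  R_carbon steel = (1/0.226 − 1/0.246)/(4πk) = 0.3597/(4π·39.9) = 7.175×10^-4 K/W
  R_polyurethane foam = (1/0.246 − 1/0.485)/(4πk) = 2.003/(4π·0.0265) = 6.015 K/W
  R_conv,out = 1/(4πr²h) = 1/(4π·0.485²·15.2) = 0.02226 K/W
ΣR = 6.045 K/W
ΔT = Q·ΣR = 36.2 × 6.045 = 218.8 K
Heat flows inward, so T_out = T_in + ΔT = -194 + 218.8 = 24.8 °C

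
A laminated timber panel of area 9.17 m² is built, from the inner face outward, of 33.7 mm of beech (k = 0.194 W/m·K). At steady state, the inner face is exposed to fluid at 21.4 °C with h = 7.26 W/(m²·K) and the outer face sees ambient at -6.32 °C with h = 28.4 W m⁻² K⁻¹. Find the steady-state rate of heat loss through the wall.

Series thermal resistances, inner to outer:
  R_conv,in = 1/(hA) = 1/(7.26·9.17) = 0.01502 K/W
  R_beech = L/(kA) = 0.0337/(0.194·9.17) = 0.01894 K/W
  R_conv,out = 1/(hA) = 1/(28.4·9.17) = 0.003840 K/W
ΣR = 0.01502 + 0.01894 + 0.003840 = 0.03780 K/W
Q = ΔT/ΣR = (21.4 °C − -6.32 °C)/0.03780 = 733 W

Q = 733 W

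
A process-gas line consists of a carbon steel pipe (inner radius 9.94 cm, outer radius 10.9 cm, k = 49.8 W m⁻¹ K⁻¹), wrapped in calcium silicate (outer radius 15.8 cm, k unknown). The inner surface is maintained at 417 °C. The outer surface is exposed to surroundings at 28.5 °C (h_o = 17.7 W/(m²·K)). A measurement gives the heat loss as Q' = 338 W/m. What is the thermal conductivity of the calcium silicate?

k = 0.0541 W/m·K

ΣR = ΔT/Q' = |417 − 28.5|/338 = 1.149 m·K/W
Known resistances:
  R'_carbon steel = ln(0.109/0.0994)/(2πk) = 0.09220/(2π·49.8) = 2.946×10^-4 m·K/W
  R'_conv,out = 1/(2πr h) = 1/(2π·0.158·17.7) = 0.05691 m·K/W
R_calcium silicate = ΣR − ΣR_known = 1.149 − 0.05720 = 1.092 m·K/W
ln(r₂/r₁)/(2πk) = 1.092 ⇒ k = 0.3712/(2π·1.092) = 0.0541 W/m·K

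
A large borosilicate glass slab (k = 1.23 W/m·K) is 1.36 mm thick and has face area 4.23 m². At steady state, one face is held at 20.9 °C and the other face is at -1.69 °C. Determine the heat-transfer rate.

Q = 86400 W

Q = kA·ΔT/L = 1.23 × 4.23 × |20.9 °C − -1.69 °C| / 0.00136 = 86400 W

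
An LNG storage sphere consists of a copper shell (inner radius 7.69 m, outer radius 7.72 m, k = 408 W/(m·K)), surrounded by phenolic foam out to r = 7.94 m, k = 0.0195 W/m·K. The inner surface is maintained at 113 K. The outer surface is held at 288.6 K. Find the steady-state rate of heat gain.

Treat each layer as a resistance in series:
  R_copper = (1/7.69 − 1/7.72)/(4πk) = 5.053×10^-4/(4π·408) = 9.856×10^-8 K/W
  R_phenolic foam = (1/7.72 − 1/7.94)/(4πk) = 0.003589/(4π·0.0195) = 0.01465 K/W
ΣR = 9.856×10^-8 + 0.01465 = 0.01465 K/W
Q = ΔT/ΣR = (113 K − 288.6 K)/0.01465 = -12000 W
(Negative Q ⇒ heat flows inward; heat gain = 12000 W.)

Q = 12000 W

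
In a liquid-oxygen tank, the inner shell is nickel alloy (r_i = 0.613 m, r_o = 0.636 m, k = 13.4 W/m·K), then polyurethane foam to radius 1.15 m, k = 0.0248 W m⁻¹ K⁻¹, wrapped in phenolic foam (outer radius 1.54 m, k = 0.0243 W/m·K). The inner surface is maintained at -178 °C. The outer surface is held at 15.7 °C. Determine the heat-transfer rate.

Q = 65.1 W

Series thermal resistances, inner to outer:
  R_nickel alloy = (1/0.613 − 1/0.636)/(4πk) = 0.05899/(4π·13.4) = 3.503×10^-4 K/W
  R_polyurethane foam = (1/0.636 − 1/1.15)/(4πk) = 0.7028/(4π·0.0248) = 2.255 K/W
  R_phenolic foam = (1/1.15 − 1/1.54)/(4πk) = 0.2202/(4π·0.0243) = 0.7212 K/W
ΣR = 3.503×10^-4 + 2.255 + 0.7212 = 2.977 K/W
Q = ΔT/ΣR = (-178 °C − 15.7 °C)/2.977 = -65.1 W
(Negative Q ⇒ heat flows inward; heat gain = 65.1 W.)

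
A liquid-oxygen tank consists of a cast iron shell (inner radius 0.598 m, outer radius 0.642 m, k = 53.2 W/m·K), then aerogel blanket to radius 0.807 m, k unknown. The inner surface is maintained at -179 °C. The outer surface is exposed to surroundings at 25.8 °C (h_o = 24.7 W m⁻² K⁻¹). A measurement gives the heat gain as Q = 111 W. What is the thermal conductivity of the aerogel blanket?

k = 0.0138 W/m·K

ΣR = ΔT/Q = |-179 − 25.8|/111 = 1.845 K/W
Known resistances:
  R_cast iron = (1/0.598 − 1/0.642)/(4πk) = 0.1146/(4π·53.2) = 1.714×10^-4 K/W
  R_conv,out = 1/(4πr²h) = 1/(4π·0.807²·24.7) = 0.004947 K/W
R_aerogel blanket = ΣR − ΣR_known = 1.845 − 0.005118 = 1.840 K/W
(1/r₁−1/r₂)/(4πk) = 1.840 ⇒ k = 0.3185/(4π·1.840) = 0.0138 W/m·K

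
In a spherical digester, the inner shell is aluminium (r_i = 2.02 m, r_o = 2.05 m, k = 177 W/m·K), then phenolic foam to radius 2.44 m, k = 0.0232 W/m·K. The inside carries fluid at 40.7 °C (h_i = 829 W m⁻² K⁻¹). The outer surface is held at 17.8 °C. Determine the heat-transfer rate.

Q = 85.6 W

Resistance network (inner→outer):
  R_conv,in = 1/(4πr²h) = 1/(4π·2.02²·829) = 2.353×10^-5 K/W
  R_aluminium = (1/2.02 − 1/2.05)/(4πk) = 0.007245/(4π·177) = 3.257×10^-6 K/W
  R_phenolic foam = (1/2.05 − 1/2.44)/(4πk) = 0.07797/(4π·0.0232) = 0.2674 K/W
ΣR = 2.353×10^-5 + 3.257×10^-6 + 0.2674 = 0.2674 K/W
Q = ΔT/ΣR = (40.7 °C − 17.8 °C)/0.2674 = 85.6 W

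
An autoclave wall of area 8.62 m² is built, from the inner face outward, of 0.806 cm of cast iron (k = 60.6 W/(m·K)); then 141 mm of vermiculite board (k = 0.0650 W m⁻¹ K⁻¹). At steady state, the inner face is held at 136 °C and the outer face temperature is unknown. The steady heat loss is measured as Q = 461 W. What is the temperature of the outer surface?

T_out = 20.0 °C

Sum the resistances:
  R_cast iron = L/(kA) = 0.00806/(60.6·8.62) = 1.543×10^-5 K/W
  R_vermiculite board = L/(kA) = 0.141/(0.0650·8.62) = 0.2517 K/W
ΣR = 0.2517 K/W
ΔT = Q·ΣR = 461 × 0.2517 = 116.0 K
Heat flows outward, so T_out = T_in − ΔT = 136 − 116.0 = 20.0 °C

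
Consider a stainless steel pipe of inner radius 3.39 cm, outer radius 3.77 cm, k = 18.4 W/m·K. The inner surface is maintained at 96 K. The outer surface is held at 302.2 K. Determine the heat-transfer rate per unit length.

Q' = 2πk·ΔT/ln(r₂/r₁) = 2π × 18.4 × 206.2 / ln(0.0377/0.0339) = 2.24×10^5 W/m

Q' = 224 kW/m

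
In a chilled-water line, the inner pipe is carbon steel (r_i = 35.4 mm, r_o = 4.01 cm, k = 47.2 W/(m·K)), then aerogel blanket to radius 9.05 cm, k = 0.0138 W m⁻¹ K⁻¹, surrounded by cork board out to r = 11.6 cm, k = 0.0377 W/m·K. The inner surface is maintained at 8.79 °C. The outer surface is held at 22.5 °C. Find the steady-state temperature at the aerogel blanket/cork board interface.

T = 21.1 °C

Resistance network (inner→outer):
  R'_carbon steel = ln(0.0401/0.0354)/(2πk) = 0.1247/(2π·47.2) = 4.204×10^-4 m·K/W
  R'_aerogel blanket = ln(0.0905/0.0401)/(2πk) = 0.8140/(2π·0.0138) = 9.388 m·K/W
  R'_cork board = ln(0.116/0.0905)/(2πk) = 0.2482/(2π·0.0377) = 1.048 m·K/W
ΣR = 4.204×10^-4 + 9.388 + 1.048 = 10.44 m·K/W
Q' = ΔT/ΣR = (8.79 °C − 22.5 °C)/10.44 = -1.313 W/m
From the inner boundary to the aerogel blanket/cork board interface, ΣR_partial = 9.388 m·K/W.
T_interface = T_in − Q'·ΣR_partial = 8.79 °C − (-1.313)(9.388) = 21.1 °C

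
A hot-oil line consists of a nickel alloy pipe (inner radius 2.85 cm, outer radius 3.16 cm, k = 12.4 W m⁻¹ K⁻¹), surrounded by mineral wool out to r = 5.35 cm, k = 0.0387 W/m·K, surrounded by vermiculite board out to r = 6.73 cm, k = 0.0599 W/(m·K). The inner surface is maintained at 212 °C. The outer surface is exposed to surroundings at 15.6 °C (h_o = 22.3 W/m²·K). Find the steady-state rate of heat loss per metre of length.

Resistance network (inner→outer):
  R'_nickel alloy = ln(0.0316/0.0285)/(2πk) = 0.1033/(2π·12.4) = 0.001325 m·K/W
  R'_mineral wool = ln(0.0535/0.0316)/(2πk) = 0.5265/(2π·0.0387) = 2.165 m·K/W
  R'_vermiculite board = ln(0.0673/0.0535)/(2πk) = 0.2295/(2π·0.0599) = 0.6097 m·K/W
  R'_conv,out = 1/(2πr h) = 1/(2π·0.0673·22.3) = 0.1060 m·K/W
ΣR = 0.001325 + 2.165 + 0.6097 + 0.1060 = 2.882 m·K/W
Q' = ΔT/ΣR = (212 °C − 15.6 °C)/2.882 = 68.1 W/m

Q' = 68.1 W/m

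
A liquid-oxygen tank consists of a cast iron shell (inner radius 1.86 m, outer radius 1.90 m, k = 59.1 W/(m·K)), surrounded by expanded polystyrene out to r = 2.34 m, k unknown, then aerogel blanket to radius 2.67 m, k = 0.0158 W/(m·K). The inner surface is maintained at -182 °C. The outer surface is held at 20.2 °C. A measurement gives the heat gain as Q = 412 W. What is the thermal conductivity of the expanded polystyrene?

k = 0.0350 W/m·K

ΣR = ΔT/Q = |-182 − 20.2|/412 = 0.4908 K/W
Known resistances:
  R_cast iron = (1/1.86 − 1/1.90)/(4πk) = 0.01132/(4π·59.1) = 1.524×10^-5 K/W
  R_aerogel blanket = (1/2.34 − 1/2.67)/(4πk) = 0.05282/(4π·0.0158) = 0.2660 K/W
R_expanded polystyrene = ΣR − ΣR_known = 0.4908 − 0.2660 = 0.2248 K/W
(1/r₁−1/r₂)/(4πk) = 0.2248 ⇒ k = 0.09897/(4π·0.2248) = 0.0350 W/m·K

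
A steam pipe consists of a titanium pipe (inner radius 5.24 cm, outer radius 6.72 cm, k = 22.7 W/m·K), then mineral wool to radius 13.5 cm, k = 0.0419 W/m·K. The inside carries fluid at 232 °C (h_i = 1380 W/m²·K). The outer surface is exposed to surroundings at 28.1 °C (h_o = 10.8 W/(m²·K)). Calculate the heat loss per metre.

Q' = 73.8 W/m

Resistance network (inner→outer):
  R'_conv,in = 1/(2πr h) = 1/(2π·0.0524·1380) = 0.002201 m·K/W
  R'_titanium = ln(0.0672/0.0524)/(2πk) = 0.2488/(2π·22.7) = 0.001744 m·K/W
  R'_mineral wool = ln(0.135/0.0672)/(2πk) = 0.6976/(2π·0.0419) = 2.650 m·K/W
  R'_conv,out = 1/(2πr h) = 1/(2π·0.135·10.8) = 0.1092 m·K/W
ΣR = 0.002201 + 0.001744 + 2.650 + 0.1092 = 2.763 m·K/W
Q' = ΔT/ΣR = (232 °C − 28.1 °C)/2.763 = 73.8 W/m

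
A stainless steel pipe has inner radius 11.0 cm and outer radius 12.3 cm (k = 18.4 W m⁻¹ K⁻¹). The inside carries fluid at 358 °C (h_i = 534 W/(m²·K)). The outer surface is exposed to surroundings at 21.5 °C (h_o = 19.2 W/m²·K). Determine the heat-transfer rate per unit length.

Resistance network (inner→outer):
  R'_conv,in = 1/(2πr h) = 1/(2π·0.110·534) = 0.002709 m·K/W
  R'_stainless steel = ln(0.123/0.110)/(2πk) = 0.1117/(2π·18.4) = 9.662×10^-4 m·K/W
  R'_conv,out = 1/(2πr h) = 1/(2π·0.123·19.2) = 0.06739 m·K/W
ΣR = 0.002709 + 9.662×10^-4 + 0.06739 = 0.07107 m·K/W
Q' = ΔT/ΣR = (358 °C − 21.5 °C)/0.07107 = 4730 W/m

Q' = 4730 W/m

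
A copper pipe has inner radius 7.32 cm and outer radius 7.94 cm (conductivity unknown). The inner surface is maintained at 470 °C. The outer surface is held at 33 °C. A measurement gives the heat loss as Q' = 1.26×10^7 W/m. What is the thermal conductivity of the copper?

ΣR = ΔT/Q' = |470 − 33|/1.26×10^7 = 3.468×10^-5 m·K/W
ln(r₂/r₁)/(2πk) = 3.468×10^-5 ⇒ k = 0.08130/(2π·3.468×10^-5) = 373 W/m·K

k = 373 W/m·K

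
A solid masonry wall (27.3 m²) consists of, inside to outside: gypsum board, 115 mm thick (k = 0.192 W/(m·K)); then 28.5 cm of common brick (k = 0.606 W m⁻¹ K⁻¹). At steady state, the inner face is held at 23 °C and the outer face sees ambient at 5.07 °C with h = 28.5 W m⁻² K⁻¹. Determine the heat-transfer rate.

Resistance network (inner→outer):
  R_gypsum board = L/(kA) = 0.115/(0.192·27.3) = 0.02194 K/W
  R_common brick = L/(kA) = 0.285/(0.606·27.3) = 0.01723 K/W
  R_conv,out = 1/(hA) = 1/(28.5·27.3) = 0.001285 K/W
ΣR = 0.02194 + 0.01723 + 0.001285 = 0.04045 K/W
Q = ΔT/ΣR = (23 °C − 5.07 °C)/0.04045 = 443 W

Q = 443 W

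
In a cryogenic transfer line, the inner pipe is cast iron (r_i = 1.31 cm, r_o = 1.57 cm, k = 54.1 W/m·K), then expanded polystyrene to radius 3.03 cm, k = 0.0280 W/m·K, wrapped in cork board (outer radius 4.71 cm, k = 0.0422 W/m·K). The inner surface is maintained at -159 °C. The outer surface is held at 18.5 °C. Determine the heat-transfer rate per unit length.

Series thermal resistances, inner to outer:
  R'_cast iron = ln(0.0157/0.0131)/(2πk) = 0.1810/(2π·54.1) = 5.326×10^-4 m·K/W
  R'_expanded polystyrene = ln(0.0303/0.0157)/(2πk) = 0.6575/(2π·0.0280) = 3.737 m·K/W
  R'_cork board = ln(0.0471/0.0303)/(2πk) = 0.4411/(2π·0.0422) = 1.664 m·K/W
ΣR = 5.326×10^-4 + 3.737 + 1.664 = 5.402 m·K/W
Q' = ΔT/ΣR = (-159 °C − 18.5 °C)/5.402 = -32.9 W/m
(Negative Q' ⇒ heat flows inward; heat gain = 32.9 W/m.)

Q' = 32.9 W/m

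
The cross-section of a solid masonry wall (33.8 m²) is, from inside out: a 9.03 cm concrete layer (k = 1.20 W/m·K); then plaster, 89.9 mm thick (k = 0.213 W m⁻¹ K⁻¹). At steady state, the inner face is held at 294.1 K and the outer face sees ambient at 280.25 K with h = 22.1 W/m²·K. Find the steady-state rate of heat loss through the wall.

Series thermal resistances, inner to outer:
  R_concrete = L/(kA) = 0.0903/(1.20·33.8) = 0.002226 K/W
  R_plaster = L/(kA) = 0.0899/(0.213·33.8) = 0.01249 K/W
  R_conv,out = 1/(hA) = 1/(22.1·33.8) = 0.001339 K/W
ΣR = 0.002226 + 0.01249 + 0.001339 = 0.01605 K/W
Q = ΔT/ΣR = (294.1 K − 280.25 K)/0.01605 = 863 W

Q = 863 W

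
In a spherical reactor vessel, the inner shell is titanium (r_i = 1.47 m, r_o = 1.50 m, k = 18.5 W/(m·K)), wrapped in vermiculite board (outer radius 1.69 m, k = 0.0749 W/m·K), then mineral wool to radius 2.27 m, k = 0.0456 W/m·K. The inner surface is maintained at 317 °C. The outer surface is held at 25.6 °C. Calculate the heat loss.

Resistance network (inner→outer):
  R_titanium = (1/1.47 − 1/1.50)/(4πk) = 0.01361/(4π·18.5) = 5.852×10^-5 K/W
  R_vermiculite board = (1/1.50 − 1/1.69)/(4πk) = 0.07495/(4π·0.0749) = 0.07963 K/W
  R_mineral wool = (1/1.69 − 1/2.27)/(4πk) = 0.1512/(4π·0.0456) = 0.2638 K/W
ΣR = 5.852×10^-5 + 0.07963 + 0.2638 = 0.3435 K/W
Q = ΔT/ΣR = (317 °C − 25.6 °C)/0.3435 = 848 W

Q = 848 W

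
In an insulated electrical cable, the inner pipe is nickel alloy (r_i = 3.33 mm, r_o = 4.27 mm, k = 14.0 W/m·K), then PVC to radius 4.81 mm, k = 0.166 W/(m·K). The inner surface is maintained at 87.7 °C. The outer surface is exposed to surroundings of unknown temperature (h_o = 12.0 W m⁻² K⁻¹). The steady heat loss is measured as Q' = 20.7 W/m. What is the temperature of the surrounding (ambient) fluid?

T_out = 28.2 °C

Sum the resistances:
  R'_nickel alloy = ln(0.00427/0.00333)/(2πk) = 0.2486/(2π·14.0) = 0.002827 m·K/W
  R'_PVC = ln(0.00481/0.00427)/(2πk) = 0.1191/(2π·0.166) = 0.1142 m·K/W
  R'_conv,out = 1/(2πr h) = 1/(2π·0.00481·12.0) = 2.757 m·K/W
ΣR = 2.874 m·K/W
ΔT = Q'·ΣR = 20.7 × 2.874 = 59.49 K
Heat flows outward, so T_out = T_in − ΔT = 87.7 − 59.49 = 28.2 °C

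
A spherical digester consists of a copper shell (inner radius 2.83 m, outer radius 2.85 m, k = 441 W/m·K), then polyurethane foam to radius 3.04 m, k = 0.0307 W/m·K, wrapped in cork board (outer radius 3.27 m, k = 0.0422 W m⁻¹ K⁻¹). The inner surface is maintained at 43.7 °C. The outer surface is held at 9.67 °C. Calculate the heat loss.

Q = 339 W

Resistance network (inner→outer):
  R_copper = (1/2.83 − 1/2.85)/(4πk) = 0.002480/(4π·441) = 4.475×10^-7 K/W
  R_polyurethane foam = (1/2.85 − 1/3.04)/(4πk) = 0.02193/(4π·0.0307) = 0.05684 K/W
  R_cork board = (1/3.04 − 1/3.27)/(4πk) = 0.02314/(4π·0.0422) = 0.04363 K/W
ΣR = 4.475×10^-7 + 0.05684 + 0.04363 = 0.1005 K/W
Q = ΔT/ΣR = (43.7 °C − 9.67 °C)/0.1005 = 339 W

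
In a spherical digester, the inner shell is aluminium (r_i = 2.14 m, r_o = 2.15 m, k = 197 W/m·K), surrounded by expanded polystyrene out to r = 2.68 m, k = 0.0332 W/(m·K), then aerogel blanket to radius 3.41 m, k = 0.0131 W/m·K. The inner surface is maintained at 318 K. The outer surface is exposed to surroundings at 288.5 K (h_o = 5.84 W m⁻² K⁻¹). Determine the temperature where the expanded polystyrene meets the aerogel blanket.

Treat each layer as a resistance in series:
  R_aluminium = (1/2.14 − 1/2.15)/(4πk) = 0.002173/(4π·197) = 8.780×10^-7 K/W
  R_expanded polystyrene = (1/2.15 − 1/2.68)/(4πk) = 0.09198/(4π·0.0332) = 0.2205 K/W
  R_aerogel blanket = (1/2.68 − 1/3.41)/(4πk) = 0.07988/(4π·0.0131) = 0.4852 K/W
  R_conv,out = 1/(4πr²h) = 1/(4π·3.41²·5.84) = 0.001172 K/W
ΣR = 8.780×10^-7 + 0.2205 + 0.4852 + 0.001172 = 0.7069 K/W
Q = ΔT/ΣR = (318 K − 288.5 K)/0.7069 = 41.73 W
From the inner boundary to the expanded polystyrene/aerogel blanket interface, ΣR_partial = 0.2205 K/W.
T_interface = T_in − Q·ΣR_partial = 318 K − (41.73)(0.2205) = 308.8 K

T = 308.8 K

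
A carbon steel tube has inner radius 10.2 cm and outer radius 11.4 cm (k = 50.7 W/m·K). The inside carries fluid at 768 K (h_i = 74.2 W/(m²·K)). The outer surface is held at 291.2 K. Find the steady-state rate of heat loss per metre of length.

Q' = 22.3 kW/m

Treat each layer as a resistance in series:
  R'_conv,in = 1/(2πr h) = 1/(2π·0.102·74.2) = 0.02103 m·K/W
  R'_carbon steel = ln(0.114/0.102)/(2πk) = 0.1112/(2π·50.7) = 3.492×10^-4 m·K/W
ΣR = 0.02103 + 3.492×10^-4 = 0.02138 m·K/W
Q' = ΔT/ΣR = (768 K − 291.2 K)/0.02138 = 22300 W/m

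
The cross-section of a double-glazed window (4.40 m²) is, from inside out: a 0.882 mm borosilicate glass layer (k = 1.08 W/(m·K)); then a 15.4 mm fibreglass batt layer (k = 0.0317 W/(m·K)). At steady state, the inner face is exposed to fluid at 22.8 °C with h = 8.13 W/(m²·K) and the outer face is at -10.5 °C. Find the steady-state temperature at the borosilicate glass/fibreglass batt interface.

Treat each layer as a resistance in series:
  R_conv,in = 1/(hA) = 1/(8.13·4.40) = 0.02795 K/W
  R_borosilicate glass = L/(kA) = 8.82×10^-4/(1.08·4.40) = 1.856×10^-4 K/W
  R_fibreglass batt = L/(kA) = 0.0154/(0.0317·4.40) = 0.1104 K/W
ΣR = 0.02795 + 1.856×10^-4 + 0.1104 = 0.1385 K/W
Q = ΔT/ΣR = (22.8 °C − -10.5 °C)/0.1385 = 240.4 W
From the inner boundary to the borosilicate glass/fibreglass batt interface, ΣR_partial = 0.02814 K/W.
T_interface = T_in − Q·ΣR_partial = 22.8 °C − (240.4)(0.02814) = 16.0 °C

T = 16.0 °C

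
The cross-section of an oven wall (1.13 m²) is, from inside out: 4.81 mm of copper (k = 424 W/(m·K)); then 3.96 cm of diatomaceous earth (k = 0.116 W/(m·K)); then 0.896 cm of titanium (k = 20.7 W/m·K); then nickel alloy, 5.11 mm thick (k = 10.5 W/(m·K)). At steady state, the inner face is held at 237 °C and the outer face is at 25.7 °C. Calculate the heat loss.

Treat each layer as a resistance in series:
  R_copper = L/(kA) = 0.00481/(424·1.13) = 1.004×10^-5 K/W
  R_diatomaceous earth = L/(kA) = 0.0396/(0.116·1.13) = 0.3021 K/W
  R_titanium = L/(kA) = 0.00896/(20.7·1.13) = 3.831×10^-4 K/W
  R_nickel alloy = L/(kA) = 0.00511/(10.5·1.13) = 4.307×10^-4 K/W
ΣR = 1.004×10^-5 + 0.3021 + 3.831×10^-4 + 4.307×10^-4 = 0.3029 K/W
Q = ΔT/ΣR = (237 °C − 25.7 °C)/0.3029 = 698 W

Q = 698 W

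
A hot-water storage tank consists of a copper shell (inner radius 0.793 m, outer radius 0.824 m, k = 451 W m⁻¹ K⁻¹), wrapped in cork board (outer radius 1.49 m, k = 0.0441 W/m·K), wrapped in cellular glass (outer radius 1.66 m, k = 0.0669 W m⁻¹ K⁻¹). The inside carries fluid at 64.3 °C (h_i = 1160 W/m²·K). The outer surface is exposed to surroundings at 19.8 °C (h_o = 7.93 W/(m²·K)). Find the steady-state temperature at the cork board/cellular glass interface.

T = 23.4 °C

Treat each layer as a resistance in series:
  R_conv,in = 1/(4πr²h) = 1/(4π·0.793²·1160) = 1.091×10^-4 K/W
  R_copper = (1/0.793 − 1/0.824)/(4πk) = 0.04744/(4π·451) = 8.371×10^-6 K/W
  R_cork board = (1/0.824 − 1/1.49)/(4πk) = 0.5425/(4π·0.0441) = 0.9788 K/W
  R_cellular glass = (1/1.49 − 1/1.66)/(4πk) = 0.06873/(4π·0.0669) = 0.08176 K/W
  R_conv,out = 1/(4πr²h) = 1/(4π·1.66²·7.93) = 0.003642 K/W
ΣR = 1.091×10^-4 + 8.371×10^-6 + 0.9788 + 0.08176 + 0.003642 = 1.064 K/W
Q = ΔT/ΣR = (64.3 °C − 19.8 °C)/1.064 = 41.82 W
From the inner boundary to the cork board/cellular glass interface, ΣR_partial = 0.9789 K/W.
T_interface = T_in − Q·ΣR_partial = 64.3 °C − (41.82)(0.9789) = 23.4 °C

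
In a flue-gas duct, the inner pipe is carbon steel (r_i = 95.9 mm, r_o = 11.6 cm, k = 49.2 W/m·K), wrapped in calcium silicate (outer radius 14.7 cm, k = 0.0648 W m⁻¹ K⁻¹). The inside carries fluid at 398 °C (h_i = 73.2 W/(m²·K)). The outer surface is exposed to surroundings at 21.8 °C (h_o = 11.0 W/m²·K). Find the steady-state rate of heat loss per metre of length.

Q' = 535 W/m

Treat each layer as a resistance in series:
  R'_conv,in = 1/(2πr h) = 1/(2π·0.0959·73.2) = 0.02267 m·K/W
  R'_carbon steel = ln(0.116/0.0959)/(2πk) = 0.1903/(2π·49.2) = 6.155×10^-4 m·K/W
  R'_calcium silicate = ln(0.147/0.116)/(2πk) = 0.2368/(2π·0.0648) = 0.5817 m·K/W
  R'_conv,out = 1/(2πr h) = 1/(2π·0.147·11.0) = 0.09843 m·K/W
ΣR = 0.02267 + 6.155×10^-4 + 0.5817 + 0.09843 = 0.7034 m·K/W
Q' = ΔT/ΣR = (398 °C − 21.8 °C)/0.7034 = 535 W/m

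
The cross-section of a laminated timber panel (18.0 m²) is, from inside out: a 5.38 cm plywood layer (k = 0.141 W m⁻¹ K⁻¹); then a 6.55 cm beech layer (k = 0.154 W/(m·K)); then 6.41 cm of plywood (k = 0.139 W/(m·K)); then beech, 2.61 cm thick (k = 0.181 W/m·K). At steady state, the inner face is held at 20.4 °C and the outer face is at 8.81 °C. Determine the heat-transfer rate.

Resistance network (inner→outer):
  R_plywood = L/(kA) = 0.0538/(0.141·18.0) = 0.02120 K/W
  R_beech = L/(kA) = 0.0655/(0.154·18.0) = 0.02363 K/W
  R_plywood = L/(kA) = 0.0641/(0.139·18.0) = 0.02562 K/W
  R_beech = L/(kA) = 0.0261/(0.181·18.0) = 0.008011 K/W
ΣR = 0.02120 + 0.02363 + 0.02562 + 0.008011 = 0.07846 K/W
Q = ΔT/ΣR = (20.4 °C − 8.81 °C)/0.07846 = 148 W

Q = 148 W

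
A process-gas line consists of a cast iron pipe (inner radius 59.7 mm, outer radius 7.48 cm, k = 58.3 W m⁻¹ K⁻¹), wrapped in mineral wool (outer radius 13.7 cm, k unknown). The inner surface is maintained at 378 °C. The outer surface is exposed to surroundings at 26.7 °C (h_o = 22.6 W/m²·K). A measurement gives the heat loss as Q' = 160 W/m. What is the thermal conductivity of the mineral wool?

ΣR = ΔT/Q' = |378 − 26.7|/160 = 2.196 m·K/W
Known resistances:
  R'_cast iron = ln(0.0748/0.0597)/(2πk) = 0.2255/(2π·58.3) = 6.156×10^-4 m·K/W
  R'_conv,out = 1/(2πr h) = 1/(2π·0.137·22.6) = 0.05140 m·K/W
R_mineral wool = ΣR − ΣR_known = 2.196 − 0.05202 = 2.144 m·K/W
ln(r₂/r₁)/(2πk) = 2.144 ⇒ k = 0.6052/(2π·2.144) = 0.0449 W/m·K

k = 0.0449 W/m·K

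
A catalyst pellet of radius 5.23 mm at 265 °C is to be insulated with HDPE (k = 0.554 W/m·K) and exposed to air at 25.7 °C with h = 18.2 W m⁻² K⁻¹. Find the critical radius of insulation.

For a sphere, r_cr = 2k_ins/h = 2·0.554/18.2 = 0.0609 m = 6.09 cm

r_cr = 6.09 cm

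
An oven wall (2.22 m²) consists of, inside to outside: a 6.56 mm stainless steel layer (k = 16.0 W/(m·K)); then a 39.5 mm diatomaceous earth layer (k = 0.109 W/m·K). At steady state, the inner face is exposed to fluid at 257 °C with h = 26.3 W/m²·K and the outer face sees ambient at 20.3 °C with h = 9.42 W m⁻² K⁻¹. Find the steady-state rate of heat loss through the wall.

Treat each layer as a resistance in series:
  R_conv,in = 1/(hA) = 1/(26.3·2.22) = 0.01713 K/W
  R_stainless steel = L/(kA) = 0.00656/(16.0·2.22) = 1.847×10^-4 K/W
  R_diatomaceous earth = L/(kA) = 0.0395/(0.109·2.22) = 0.1632 K/W
  R_conv,out = 1/(hA) = 1/(9.42·2.22) = 0.04782 K/W
ΣR = 0.01713 + 1.847×10^-4 + 0.1632 + 0.04782 = 0.2283 K/W
Q = ΔT/ΣR = (257 °C − 20.3 °C)/0.2283 = 1040 W

Q = 1040 W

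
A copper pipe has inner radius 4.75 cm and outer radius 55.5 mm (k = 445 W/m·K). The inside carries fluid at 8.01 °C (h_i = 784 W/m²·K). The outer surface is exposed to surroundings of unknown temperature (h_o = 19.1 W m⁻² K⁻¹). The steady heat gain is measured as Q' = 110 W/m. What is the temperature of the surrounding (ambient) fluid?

Series resistances:
  R'_conv,in = 1/(2πr h) = 1/(2π·0.0475·784) = 0.004274 m·K/W
  R'_copper = ln(0.0555/0.0475)/(2πk) = 0.1557/(2π·445) = 5.567×10^-5 m·K/W
  R'_conv,out = 1/(2πr h) = 1/(2π·0.0555·19.1) = 0.1501 m·K/W
ΣR = 0.1545 m·K/W
ΔT = Q'·ΣR = 110 × 0.1545 = 17.00 K
Heat flows inward, so T_out = T_in + ΔT = 8.01 + 17.00 = 25.0 °C

T_out = 25.0 °C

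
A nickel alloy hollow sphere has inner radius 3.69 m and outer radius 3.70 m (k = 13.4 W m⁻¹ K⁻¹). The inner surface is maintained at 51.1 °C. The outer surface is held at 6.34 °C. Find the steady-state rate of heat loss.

Q = 4πk·ΔT/(1/r₁ − 1/r₂) = 4π × 13.4 × 44.76 / (1/3.69 − 1/3.70) = 1.03×10^7 W

Q = 1.03×10^7 W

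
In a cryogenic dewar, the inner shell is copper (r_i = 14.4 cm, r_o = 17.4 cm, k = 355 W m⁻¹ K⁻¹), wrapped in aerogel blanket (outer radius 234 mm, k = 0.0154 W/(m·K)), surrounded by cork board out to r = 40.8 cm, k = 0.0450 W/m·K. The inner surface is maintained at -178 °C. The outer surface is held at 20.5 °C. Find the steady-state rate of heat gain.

Series thermal resistances, inner to outer:
  R_copper = (1/0.144 − 1/0.174)/(4πk) = 1.197/(4π·355) = 2.684×10^-4 K/W
  R_aerogel blanket = (1/0.174 − 1/0.234)/(4πk) = 1.474/(4π·0.0154) = 7.615 K/W
  R_cork board = (1/0.234 − 1/0.408)/(4πk) = 1.823/(4π·0.0450) = 3.223 K/W
ΣR = 2.684×10^-4 + 7.615 + 3.223 = 10.84 K/W
Q = ΔT/ΣR = (-178 °C − 20.5 °C)/10.84 = -18.3 W
(Negative Q ⇒ heat flows inward; heat gain = 18.3 W.)

Q = 18.3 W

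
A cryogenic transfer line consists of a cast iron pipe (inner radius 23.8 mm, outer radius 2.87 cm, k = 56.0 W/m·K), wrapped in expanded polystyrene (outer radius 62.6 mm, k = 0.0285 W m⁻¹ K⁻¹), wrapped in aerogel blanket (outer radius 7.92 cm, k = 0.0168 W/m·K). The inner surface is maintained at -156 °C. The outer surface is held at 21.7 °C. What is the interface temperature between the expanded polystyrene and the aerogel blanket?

Resistance network (inner→outer):
  R'_cast iron = ln(0.0287/0.0238)/(2πk) = 0.1872/(2π·56.0) = 5.321×10^-4 m·K/W
  R'_expanded polystyrene = ln(0.0626/0.0287)/(2πk) = 0.7799/(2π·0.0285) = 4.355 m·K/W
  R'_aerogel blanket = ln(0.0792/0.0626)/(2πk) = 0.2352/(2π·0.0168) = 2.228 m·K/W
ΣR = 5.321×10^-4 + 4.355 + 2.228 = 6.584 m·K/W
Q' = ΔT/ΣR = (-156 °C − 21.7 °C)/6.584 = -26.99 W/m
From the inner boundary to the expanded polystyrene/aerogel blanket interface, ΣR_partial = 4.356 m·K/W.
T_interface = T_in − Q'·ΣR_partial = -156 °C − (-26.99)(4.356) = -38.4 °C

T = -38.4 °C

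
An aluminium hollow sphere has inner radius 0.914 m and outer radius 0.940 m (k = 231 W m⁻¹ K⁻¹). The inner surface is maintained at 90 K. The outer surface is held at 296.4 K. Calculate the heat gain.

Q = 19800 kW

Q = 4πk·ΔT/(1/r₁ − 1/r₂) = 4π × 231 × 206.4 / (1/0.914 − 1/0.940) = 1.98×10^7 W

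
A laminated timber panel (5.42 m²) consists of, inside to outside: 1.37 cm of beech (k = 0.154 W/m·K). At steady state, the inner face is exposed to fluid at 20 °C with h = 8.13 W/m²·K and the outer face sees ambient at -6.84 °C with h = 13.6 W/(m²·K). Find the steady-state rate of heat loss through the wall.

Q = 510 W

Resistance network (inner→outer):
  R_conv,in = 1/(hA) = 1/(8.13·5.42) = 0.02269 K/W
  R_beech = L/(kA) = 0.0137/(0.154·5.42) = 0.01641 K/W
  R_conv,out = 1/(hA) = 1/(13.6·5.42) = 0.01357 K/W
ΣR = 0.02269 + 0.01641 + 0.01357 = 0.05267 K/W
Q = ΔT/ΣR = (20 °C − -6.84 °C)/0.05267 = 510 W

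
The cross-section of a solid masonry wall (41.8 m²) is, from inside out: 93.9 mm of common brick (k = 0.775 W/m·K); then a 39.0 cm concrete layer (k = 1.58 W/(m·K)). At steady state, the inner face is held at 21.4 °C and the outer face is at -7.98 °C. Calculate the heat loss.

Resistance network (inner→outer):
  R_common brick = L/(kA) = 0.0939/(0.775·41.8) = 0.002899 K/W
  R_concrete = L/(kA) = 0.390/(1.58·41.8) = 0.005905 K/W
ΣR = 0.002899 + 0.005905 = 0.008804 K/W
Q = ΔT/ΣR = (21.4 °C − -7.98 °C)/0.008804 = 3340 W

Q = 3.34 kW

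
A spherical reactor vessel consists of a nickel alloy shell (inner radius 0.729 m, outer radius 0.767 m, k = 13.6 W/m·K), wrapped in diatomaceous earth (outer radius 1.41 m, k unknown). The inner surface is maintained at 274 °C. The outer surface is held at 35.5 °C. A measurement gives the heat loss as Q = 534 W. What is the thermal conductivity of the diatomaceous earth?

ΣR = ΔT/Q = |274 − 35.5|/534 = 0.4466 K/W
Known resistances:
  R_nickel alloy = (1/0.729 − 1/0.767)/(4πk) = 0.06796/(4π·13.6) = 3.977×10^-4 K/W
R_diatomaceous earth = ΣR − ΣR_known = 0.4466 − 3.977×10^-4 = 0.4462 K/W
(1/r₁−1/r₂)/(4πk) = 0.4462 ⇒ k = 0.5946/(4π·0.4462) = 0.106 W/m·K

k = 0.106 W/m·K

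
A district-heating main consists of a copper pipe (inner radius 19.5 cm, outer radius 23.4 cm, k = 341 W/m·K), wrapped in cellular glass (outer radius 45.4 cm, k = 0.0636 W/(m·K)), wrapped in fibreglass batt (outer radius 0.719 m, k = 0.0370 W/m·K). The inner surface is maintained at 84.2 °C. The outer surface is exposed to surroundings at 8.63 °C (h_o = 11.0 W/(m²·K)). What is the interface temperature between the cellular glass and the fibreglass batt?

T = 49.9 °C

Series thermal resistances, inner to outer:
  R'_copper = ln(0.234/0.195)/(2πk) = 0.1823/(2π·341) = 8.509×10^-5 m·K/W
  R'_cellular glass = ln(0.454/0.234)/(2πk) = 0.6628/(2π·0.0636) = 1.659 m·K/W
  R'_fibreglass batt = ln(0.719/0.454)/(2πk) = 0.4598/(2π·0.0370) = 1.978 m·K/W
  R'_conv,out = 1/(2πr h) = 1/(2π·0.719·11.0) = 0.02012 m·K/W
ΣR = 8.509×10^-5 + 1.659 + 1.978 + 0.02012 = 3.657 m·K/W
Q' = ΔT/ΣR = (84.2 °C − 8.63 °C)/3.657 = 20.66 W/m
From the inner boundary to the cellular glass/fibreglass batt interface, ΣR_partial = 1.659 m·K/W.
T_interface = T_in − Q'·ΣR_partial = 84.2 °C − (20.66)(1.659) = 49.9 °C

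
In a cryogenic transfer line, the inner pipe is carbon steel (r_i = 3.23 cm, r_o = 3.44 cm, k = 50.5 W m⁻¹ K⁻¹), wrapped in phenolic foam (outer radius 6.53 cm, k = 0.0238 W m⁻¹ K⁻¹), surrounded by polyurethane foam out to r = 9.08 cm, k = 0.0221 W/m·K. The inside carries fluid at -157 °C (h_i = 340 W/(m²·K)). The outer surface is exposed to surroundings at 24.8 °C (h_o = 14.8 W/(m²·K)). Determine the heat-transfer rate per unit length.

Q' = 26.8 W/m

Series thermal resistances, inner to outer:
  R'_conv,in = 1/(2πr h) = 1/(2π·0.0323·340) = 0.01449 m·K/W
  R'_carbon steel = ln(0.0344/0.0323)/(2πk) = 0.06299/(2π·50.5) = 1.985×10^-4 m·K/W
  R'_phenolic foam = ln(0.0653/0.0344)/(2πk) = 0.6409/(2π·0.0238) = 4.286 m·K/W
  R'_polyurethane foam = ln(0.0908/0.0653)/(2πk) = 0.3297/(2π·0.0221) = 2.374 m·K/W
  R'_conv,out = 1/(2πr h) = 1/(2π·0.0908·14.8) = 0.1184 m·K/W
ΣR = 0.01449 + 1.985×10^-4 + 4.286 + 2.374 + 0.1184 = 6.793 m·K/W
Q' = ΔT/ΣR = (-157 °C − 24.8 °C)/6.793 = -26.8 W/m
(Negative Q' ⇒ heat flows inward; heat gain = 26.8 W/m.)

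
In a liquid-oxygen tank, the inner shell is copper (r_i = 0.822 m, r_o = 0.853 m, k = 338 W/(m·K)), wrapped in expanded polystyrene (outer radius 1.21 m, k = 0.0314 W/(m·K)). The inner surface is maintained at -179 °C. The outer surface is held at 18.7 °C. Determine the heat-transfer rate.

Q = 226 W

Series thermal resistances, inner to outer:
  R_copper = (1/0.822 − 1/0.853)/(4πk) = 0.04421/(4π·338) = 1.041×10^-5 K/W
  R_expanded polystyrene = (1/0.853 − 1/1.21)/(4πk) = 0.3459/(4π·0.0314) = 0.8766 K/W
ΣR = 1.041×10^-5 + 0.8766 = 0.8766 K/W
Q = ΔT/ΣR = (-179 °C − 18.7 °C)/0.8766 = -226 W
(Negative Q ⇒ heat flows inward; heat gain = 226 W.)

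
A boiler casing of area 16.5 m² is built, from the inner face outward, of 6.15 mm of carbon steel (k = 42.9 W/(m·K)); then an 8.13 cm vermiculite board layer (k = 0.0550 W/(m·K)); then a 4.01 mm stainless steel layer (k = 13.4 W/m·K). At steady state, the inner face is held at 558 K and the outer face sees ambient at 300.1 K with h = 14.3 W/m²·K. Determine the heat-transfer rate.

Series thermal resistances, inner to outer:
  R_carbon steel = L/(kA) = 0.00615/(42.9·16.5) = 8.688×10^-6 K/W
  R_vermiculite board = L/(kA) = 0.0813/(0.0550·16.5) = 0.08959 K/W
  R_stainless steel = L/(kA) = 0.00401/(13.4·16.5) = 1.814×10^-5 K/W
  R_conv,out = 1/(hA) = 1/(14.3·16.5) = 0.004238 K/W
ΣR = 8.688×10^-6 + 0.08959 + 1.814×10^-5 + 0.004238 = 0.09385 K/W
Q = ΔT/ΣR = (558 K − 300.1 K)/0.09385 = 2750 W

Q = 2.75 kW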